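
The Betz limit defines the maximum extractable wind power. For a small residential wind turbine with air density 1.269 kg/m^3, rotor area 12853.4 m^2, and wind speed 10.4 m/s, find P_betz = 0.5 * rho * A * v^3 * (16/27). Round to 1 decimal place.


The Betz coefficient Cp_max = 16/27 = 0.5926
v^3 = 10.4^3 = 1124.864
P_betz = 0.5 * rho * A * v^3 * Cp_max
P_betz = 0.5 * 1.269 * 12853.4 * 1124.864 * 0.5926
P_betz = 5436330.9 W

5436330.9


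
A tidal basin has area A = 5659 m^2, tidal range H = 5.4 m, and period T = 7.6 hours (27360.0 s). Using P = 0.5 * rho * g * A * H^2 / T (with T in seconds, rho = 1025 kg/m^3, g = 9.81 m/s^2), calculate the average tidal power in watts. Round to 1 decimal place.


Convert period to seconds: T = 7.6 * 3600 = 27360.0 s
H^2 = 5.4^2 = 29.16
P = 0.5 * rho * g * A * H^2 / T
P = 0.5 * 1025 * 9.81 * 5659 * 29.16 / 27360.0
P = 30323.1 W

30323.1


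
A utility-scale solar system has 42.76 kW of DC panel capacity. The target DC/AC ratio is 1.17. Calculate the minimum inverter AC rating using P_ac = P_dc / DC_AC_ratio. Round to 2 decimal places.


The inverter AC capacity is determined by the DC/AC ratio.
Given: P_dc = 42.76 kW, DC/AC ratio = 1.17
P_ac = P_dc / ratio = 42.76 / 1.17
P_ac = 36.55 kW

36.55


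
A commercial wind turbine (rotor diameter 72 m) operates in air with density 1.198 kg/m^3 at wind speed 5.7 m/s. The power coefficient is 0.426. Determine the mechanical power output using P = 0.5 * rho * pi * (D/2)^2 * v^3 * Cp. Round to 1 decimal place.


Step 1 -- Compute swept area:
  A = pi * (D/2)^2 = pi * (72/2)^2 = 4071.5 m^2
Step 2 -- Apply wind power equation:
  P = 0.5 * rho * A * v^3 * Cp
  v^3 = 5.7^3 = 185.193
  P = 0.5 * 1.198 * 4071.5 * 185.193 * 0.426
  P = 192404.8 W

192404.8


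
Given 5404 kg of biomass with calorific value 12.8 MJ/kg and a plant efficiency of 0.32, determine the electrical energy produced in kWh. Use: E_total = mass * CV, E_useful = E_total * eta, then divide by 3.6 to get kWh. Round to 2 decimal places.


Total energy = mass * CV = 5404 * 12.8 = 69171.2 MJ
Useful energy = total * eta = 69171.2 * 0.32 = 22134.78 MJ
Convert to kWh: 22134.78 / 3.6
Useful energy = 6148.55 kWh

6148.55


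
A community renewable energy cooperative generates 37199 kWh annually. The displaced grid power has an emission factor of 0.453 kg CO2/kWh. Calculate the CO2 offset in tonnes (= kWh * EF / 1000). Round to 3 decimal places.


CO2 offset in kg = generation * emission_factor
CO2 offset = 37199 * 0.453 = 16851.15 kg
Convert to tonnes:
  CO2 offset = 16851.15 / 1000 = 16.851 tonnes

16.851


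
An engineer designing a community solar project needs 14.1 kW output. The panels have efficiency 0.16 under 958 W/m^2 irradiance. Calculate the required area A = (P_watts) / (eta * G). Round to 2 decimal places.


Convert target power to watts: P = 14.1 * 1000 = 14100.0 W
Compute denominator: eta * G = 0.16 * 958 = 153.28
Required area A = P / (eta * G) = 14100.0 / 153.28
A = 91.99 m^2

91.99


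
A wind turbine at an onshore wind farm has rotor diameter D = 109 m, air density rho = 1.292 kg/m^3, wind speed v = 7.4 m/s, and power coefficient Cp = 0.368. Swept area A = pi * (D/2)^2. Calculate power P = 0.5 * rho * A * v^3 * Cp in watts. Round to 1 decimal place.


Step 1 -- Compute swept area:
  A = pi * (D/2)^2 = pi * (109/2)^2 = 9331.32 m^2
Step 2 -- Apply wind power equation:
  P = 0.5 * rho * A * v^3 * Cp
  v^3 = 7.4^3 = 405.224
  P = 0.5 * 1.292 * 9331.32 * 405.224 * 0.368
  P = 898914.5 W

898914.5


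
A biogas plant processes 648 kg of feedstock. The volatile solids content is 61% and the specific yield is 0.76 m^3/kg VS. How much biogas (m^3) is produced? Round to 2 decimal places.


Compute volatile solids:
  VS = mass * VS_fraction = 648 * 0.61 = 395.28 kg
Calculate biogas volume:
  Biogas = VS * specific_yield = 395.28 * 0.76
  Biogas = 300.41 m^3

300.41


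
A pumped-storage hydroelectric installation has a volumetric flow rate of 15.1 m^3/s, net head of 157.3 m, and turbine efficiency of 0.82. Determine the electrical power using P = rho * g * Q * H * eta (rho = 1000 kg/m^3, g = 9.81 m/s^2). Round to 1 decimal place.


Apply the hydropower formula P = rho * g * Q * H * eta
rho * g = 1000 * 9.81 = 9810.0
P = 9810.0 * 15.1 * 157.3 * 0.82
P = 19106825.2 W

19106825.2


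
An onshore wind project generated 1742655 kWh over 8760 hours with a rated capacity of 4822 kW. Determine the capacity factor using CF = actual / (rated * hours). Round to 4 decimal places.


Capacity factor = actual output / maximum possible output
Maximum possible = rated * hours = 4822 * 8760 = 42240720 kWh
CF = 1742655 / 42240720
CF = 0.0413

0.0413


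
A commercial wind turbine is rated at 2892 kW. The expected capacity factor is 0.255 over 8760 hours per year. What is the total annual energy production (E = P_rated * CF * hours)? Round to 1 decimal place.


Annual energy = rated_kW * capacity_factor * hours_per_year
Given: P_rated = 2892 kW, CF = 0.255, hours = 8760
E = 2892 * 0.255 * 8760
E = 6460149.6 kWh

6460149.6


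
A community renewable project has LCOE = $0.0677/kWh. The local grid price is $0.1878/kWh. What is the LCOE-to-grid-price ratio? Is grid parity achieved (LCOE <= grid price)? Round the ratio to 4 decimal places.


Compare LCOE to grid price:
  LCOE = $0.0677/kWh, Grid price = $0.1878/kWh
  Ratio = LCOE / grid_price = 0.0677 / 0.1878 = 0.3605
  Grid parity achieved (ratio <= 1)? yes

0.3605


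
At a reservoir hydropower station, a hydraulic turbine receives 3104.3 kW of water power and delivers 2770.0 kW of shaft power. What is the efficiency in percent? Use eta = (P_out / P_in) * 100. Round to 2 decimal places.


Turbine efficiency = (output power / input power) * 100
eta = (2770.0 / 3104.3) * 100
eta = 89.23%

89.23


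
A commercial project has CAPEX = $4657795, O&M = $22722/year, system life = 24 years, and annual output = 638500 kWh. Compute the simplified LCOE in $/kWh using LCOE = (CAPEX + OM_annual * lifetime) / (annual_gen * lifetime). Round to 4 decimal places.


Total cost = CAPEX + OM * lifetime = 4657795 + 22722 * 24 = 4657795 + 545328 = 5203123
Total generation = annual * lifetime = 638500 * 24 = 15324000 kWh
LCOE = 5203123 / 15324000
LCOE = 0.3395 $/kWh

0.3395


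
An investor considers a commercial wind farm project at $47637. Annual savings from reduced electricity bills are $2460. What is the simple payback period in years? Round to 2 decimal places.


Simple payback period = initial cost / annual savings
Payback = 47637 / 2460
Payback = 19.36 years

19.36


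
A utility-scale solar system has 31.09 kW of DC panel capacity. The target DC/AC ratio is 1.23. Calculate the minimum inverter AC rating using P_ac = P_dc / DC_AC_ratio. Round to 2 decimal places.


The inverter AC capacity is determined by the DC/AC ratio.
Given: P_dc = 31.09 kW, DC/AC ratio = 1.23
P_ac = P_dc / ratio = 31.09 / 1.23
P_ac = 25.28 kW

25.28


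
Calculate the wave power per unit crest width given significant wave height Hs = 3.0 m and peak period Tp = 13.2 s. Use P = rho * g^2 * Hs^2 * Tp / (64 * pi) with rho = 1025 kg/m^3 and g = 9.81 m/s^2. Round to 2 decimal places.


Apply wave power formula:
  g^2 = 9.81^2 = 96.2361
  Hs^2 = 3.0^2 = 9.0
  Numerator = rho * g^2 * Hs^2 * Tp = 1025 * 96.2361 * 9.0 * 13.2 = 11718669.9
  Denominator = 64 * pi = 201.0619
  P = 11718669.9 / 201.0619 = 58283.88 W/m

58283.88


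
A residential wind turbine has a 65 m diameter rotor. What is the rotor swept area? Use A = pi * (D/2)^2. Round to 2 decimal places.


Compute the rotor radius:
  r = D / 2 = 65 / 2 = 32.5 m
Calculate swept area:
  A = pi * r^2 = pi * 32.5^2
  A = 3318.31 m^2

3318.31


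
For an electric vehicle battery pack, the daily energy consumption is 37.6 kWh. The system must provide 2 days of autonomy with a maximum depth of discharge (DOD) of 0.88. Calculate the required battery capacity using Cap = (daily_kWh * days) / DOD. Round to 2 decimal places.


Total energy needed = daily * days = 37.6 * 2 = 75.2 kWh
Account for depth of discharge:
  Cap = total_energy / DOD = 75.2 / 0.88
  Cap = 85.45 kWh

85.45


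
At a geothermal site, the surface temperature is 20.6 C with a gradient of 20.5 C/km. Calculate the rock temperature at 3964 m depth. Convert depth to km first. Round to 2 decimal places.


Convert depth to km: 3964 / 1000 = 3.964 km
Temperature increase = gradient * depth_km = 20.5 * 3.964 = 81.26 C
Temperature at depth = T_surface + delta_T = 20.6 + 81.26
T = 101.86 C

101.86


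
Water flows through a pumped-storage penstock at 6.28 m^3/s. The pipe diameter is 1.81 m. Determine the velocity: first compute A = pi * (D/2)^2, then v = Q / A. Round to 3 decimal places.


Compute pipe cross-sectional area:
  A = pi * (D/2)^2 = pi * (1.81/2)^2 = 2.573 m^2
Calculate velocity:
  v = Q / A = 6.28 / 2.573
  v = 2.441 m/s

2.441


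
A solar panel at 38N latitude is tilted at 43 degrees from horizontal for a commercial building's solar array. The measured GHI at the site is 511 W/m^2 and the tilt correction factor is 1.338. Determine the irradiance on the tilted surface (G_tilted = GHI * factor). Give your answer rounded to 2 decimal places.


Identify the given values:
  GHI = 511 W/m^2, tilt correction factor = 1.338
Apply the formula G_tilted = GHI * factor:
  G_tilted = 511 * 1.338
  G_tilted = 683.72 W/m^2

683.72


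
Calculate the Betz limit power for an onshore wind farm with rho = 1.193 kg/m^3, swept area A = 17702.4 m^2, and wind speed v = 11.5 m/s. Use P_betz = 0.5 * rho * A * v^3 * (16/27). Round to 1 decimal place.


The Betz coefficient Cp_max = 16/27 = 0.5926
v^3 = 11.5^3 = 1520.875
P_betz = 0.5 * rho * A * v^3 * Cp_max
P_betz = 0.5 * 1.193 * 17702.4 * 1520.875 * 0.5926
P_betz = 9516830.6 W

9516830.6


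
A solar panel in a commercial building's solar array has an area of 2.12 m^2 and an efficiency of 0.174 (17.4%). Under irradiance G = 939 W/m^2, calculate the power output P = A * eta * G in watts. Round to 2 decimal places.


Use the solar power formula P = A * eta * G.
Given: A = 2.12 m^2, eta = 0.174, G = 939 W/m^2
P = 2.12 * 0.174 * 939
P = 346.38 W

346.38


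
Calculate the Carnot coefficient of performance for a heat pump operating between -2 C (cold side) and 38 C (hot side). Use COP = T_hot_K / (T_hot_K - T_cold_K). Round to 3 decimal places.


Convert to Kelvin:
  T_hot = 38 + 273.15 = 311.15 K
  T_cold = -2 + 273.15 = 271.15 K
Apply Carnot COP formula:
  COP = T_hot_K / (T_hot_K - T_cold_K) = 311.15 / 40.0
  COP = 7.779

7.779


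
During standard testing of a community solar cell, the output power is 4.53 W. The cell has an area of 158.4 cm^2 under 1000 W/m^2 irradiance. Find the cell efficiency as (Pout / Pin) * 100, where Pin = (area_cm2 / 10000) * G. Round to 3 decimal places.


First compute the input power:
  Pin = area_cm2 / 10000 * G = 158.4 / 10000 * 1000 = 15.84 W
Then compute efficiency:
  Efficiency = (Pout / Pin) * 100 = (4.53 / 15.84) * 100
  Efficiency = 28.598%

28.598


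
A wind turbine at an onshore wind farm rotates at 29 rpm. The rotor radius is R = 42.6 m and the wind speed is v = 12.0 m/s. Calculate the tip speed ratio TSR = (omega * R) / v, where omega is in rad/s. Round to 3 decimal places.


Convert rotational speed to rad/s:
  omega = 29 * 2 * pi / 60 = 3.0369 rad/s
Compute tip speed:
  v_tip = omega * R = 3.0369 * 42.6 = 129.371 m/s
Tip speed ratio:
  TSR = v_tip / v_wind = 129.371 / 12.0 = 10.781

10.781


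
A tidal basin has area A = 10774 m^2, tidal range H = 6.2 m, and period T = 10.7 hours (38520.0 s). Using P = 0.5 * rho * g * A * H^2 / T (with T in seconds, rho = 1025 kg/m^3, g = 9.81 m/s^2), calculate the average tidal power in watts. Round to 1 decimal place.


Convert period to seconds: T = 10.7 * 3600 = 38520.0 s
H^2 = 6.2^2 = 38.44
P = 0.5 * rho * g * A * H^2 / T
P = 0.5 * 1025 * 9.81 * 10774 * 38.44 / 38520.0
P = 54055.1 W

54055.1


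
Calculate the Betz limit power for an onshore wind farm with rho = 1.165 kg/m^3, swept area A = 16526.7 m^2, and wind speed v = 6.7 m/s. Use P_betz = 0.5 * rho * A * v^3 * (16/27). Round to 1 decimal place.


The Betz coefficient Cp_max = 16/27 = 0.5926
v^3 = 6.7^3 = 300.763
P_betz = 0.5 * rho * A * v^3 * Cp_max
P_betz = 0.5 * 1.165 * 16526.7 * 300.763 * 0.5926
P_betz = 1715784.3 W

1715784.3


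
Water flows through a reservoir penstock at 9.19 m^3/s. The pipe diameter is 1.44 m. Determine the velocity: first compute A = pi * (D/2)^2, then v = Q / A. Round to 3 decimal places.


Compute pipe cross-sectional area:
  A = pi * (D/2)^2 = pi * (1.44/2)^2 = 1.6286 m^2
Calculate velocity:
  v = Q / A = 9.19 / 1.6286
  v = 5.643 m/s

5.643


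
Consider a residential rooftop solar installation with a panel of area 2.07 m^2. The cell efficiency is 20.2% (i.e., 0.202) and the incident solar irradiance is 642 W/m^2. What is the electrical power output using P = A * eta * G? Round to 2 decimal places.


Use the solar power formula P = A * eta * G.
Given: A = 2.07 m^2, eta = 0.202, G = 642 W/m^2
P = 2.07 * 0.202 * 642
P = 268.45 W

268.45


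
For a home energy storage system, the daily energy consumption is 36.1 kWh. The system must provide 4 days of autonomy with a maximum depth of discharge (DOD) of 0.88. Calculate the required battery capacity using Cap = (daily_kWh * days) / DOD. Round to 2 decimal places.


Total energy needed = daily * days = 36.1 * 4 = 144.4 kWh
Account for depth of discharge:
  Cap = total_energy / DOD = 144.4 / 0.88
  Cap = 164.09 kWh

164.09


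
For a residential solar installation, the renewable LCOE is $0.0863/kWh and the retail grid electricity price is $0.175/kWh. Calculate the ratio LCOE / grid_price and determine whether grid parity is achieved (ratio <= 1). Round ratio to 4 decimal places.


Compare LCOE to grid price:
  LCOE = $0.0863/kWh, Grid price = $0.175/kWh
  Ratio = LCOE / grid_price = 0.0863 / 0.175 = 0.4931
  Grid parity achieved (ratio <= 1)? yes

0.4931


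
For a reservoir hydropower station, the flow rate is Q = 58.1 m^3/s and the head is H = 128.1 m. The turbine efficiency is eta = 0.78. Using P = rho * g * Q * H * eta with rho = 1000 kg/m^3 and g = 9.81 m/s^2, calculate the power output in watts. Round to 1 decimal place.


Apply the hydropower formula P = rho * g * Q * H * eta
rho * g = 1000 * 9.81 = 9810.0
P = 9810.0 * 58.1 * 128.1 * 0.78
P = 56949363.2 W

56949363.2


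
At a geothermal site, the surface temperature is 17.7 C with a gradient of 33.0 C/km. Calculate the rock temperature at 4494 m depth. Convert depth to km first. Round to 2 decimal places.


Convert depth to km: 4494 / 1000 = 4.494 km
Temperature increase = gradient * depth_km = 33.0 * 4.494 = 148.3 C
Temperature at depth = T_surface + delta_T = 17.7 + 148.3
T = 166.00 C

166.00


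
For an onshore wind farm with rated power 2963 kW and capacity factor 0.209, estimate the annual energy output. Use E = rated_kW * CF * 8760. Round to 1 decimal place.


Annual energy = rated_kW * capacity_factor * hours_per_year
Given: P_rated = 2963 kW, CF = 0.209, hours = 8760
E = 2963 * 0.209 * 8760
E = 5424778.9 kWh

5424778.9


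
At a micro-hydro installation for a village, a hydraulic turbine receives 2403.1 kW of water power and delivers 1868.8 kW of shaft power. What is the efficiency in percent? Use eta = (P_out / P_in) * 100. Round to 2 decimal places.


Turbine efficiency = (output power / input power) * 100
eta = (1868.8 / 2403.1) * 100
eta = 77.77%

77.77


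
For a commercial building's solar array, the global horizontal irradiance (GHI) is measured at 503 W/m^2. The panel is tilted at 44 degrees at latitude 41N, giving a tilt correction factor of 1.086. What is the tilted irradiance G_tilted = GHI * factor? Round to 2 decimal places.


Identify the given values:
  GHI = 503 W/m^2, tilt correction factor = 1.086
Apply the formula G_tilted = GHI * factor:
  G_tilted = 503 * 1.086
  G_tilted = 546.26 W/m^2

546.26


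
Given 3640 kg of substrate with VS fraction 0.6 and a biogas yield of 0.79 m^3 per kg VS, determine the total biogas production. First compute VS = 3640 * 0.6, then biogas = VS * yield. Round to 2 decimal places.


Compute volatile solids:
  VS = mass * VS_fraction = 3640 * 0.6 = 2184.0 kg
Calculate biogas volume:
  Biogas = VS * specific_yield = 2184.0 * 0.79
  Biogas = 1725.36 m^3

1725.36


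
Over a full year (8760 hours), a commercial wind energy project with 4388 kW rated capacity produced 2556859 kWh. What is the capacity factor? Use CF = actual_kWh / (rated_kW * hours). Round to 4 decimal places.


Capacity factor = actual output / maximum possible output
Maximum possible = rated * hours = 4388 * 8760 = 38438880 kWh
CF = 2556859 / 38438880
CF = 0.0665

0.0665


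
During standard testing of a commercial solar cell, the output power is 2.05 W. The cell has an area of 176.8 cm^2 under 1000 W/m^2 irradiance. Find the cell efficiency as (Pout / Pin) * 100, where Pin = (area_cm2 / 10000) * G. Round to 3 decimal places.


First compute the input power:
  Pin = area_cm2 / 10000 * G = 176.8 / 10000 * 1000 = 17.68 W
Then compute efficiency:
  Efficiency = (Pout / Pin) * 100 = (2.05 / 17.68) * 100
  Efficiency = 11.595%

11.595


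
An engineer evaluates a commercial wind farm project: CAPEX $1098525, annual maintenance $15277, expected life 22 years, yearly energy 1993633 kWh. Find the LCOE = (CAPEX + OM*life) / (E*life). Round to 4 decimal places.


Total cost = CAPEX + OM * lifetime = 1098525 + 15277 * 22 = 1098525 + 336094 = 1434619
Total generation = annual * lifetime = 1993633 * 22 = 43859926 kWh
LCOE = 1434619 / 43859926
LCOE = 0.0327 $/kWh

0.0327


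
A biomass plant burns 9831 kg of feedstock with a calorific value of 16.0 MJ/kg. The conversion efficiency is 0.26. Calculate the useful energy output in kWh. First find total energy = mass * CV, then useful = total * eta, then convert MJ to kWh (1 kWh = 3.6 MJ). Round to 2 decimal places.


Total energy = mass * CV = 9831 * 16.0 = 157296.0 MJ
Useful energy = total * eta = 157296.0 * 0.26 = 40896.96 MJ
Convert to kWh: 40896.96 / 3.6
Useful energy = 11360.27 kWh

11360.27


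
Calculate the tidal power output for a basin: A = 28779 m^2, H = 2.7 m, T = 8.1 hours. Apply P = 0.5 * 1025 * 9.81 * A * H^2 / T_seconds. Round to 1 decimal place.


Convert period to seconds: T = 8.1 * 3600 = 29160.0 s
H^2 = 2.7^2 = 7.29
P = 0.5 * rho * g * A * H^2 / T
P = 0.5 * 1025 * 9.81 * 28779 * 7.29 / 29160.0
P = 36172.5 W

36172.5


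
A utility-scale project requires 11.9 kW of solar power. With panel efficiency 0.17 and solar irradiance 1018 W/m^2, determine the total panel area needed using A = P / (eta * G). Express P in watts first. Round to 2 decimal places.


Convert target power to watts: P = 11.9 * 1000 = 11900.0 W
Compute denominator: eta * G = 0.17 * 1018 = 173.06
Required area A = P / (eta * G) = 11900.0 / 173.06
A = 68.76 m^2

68.76


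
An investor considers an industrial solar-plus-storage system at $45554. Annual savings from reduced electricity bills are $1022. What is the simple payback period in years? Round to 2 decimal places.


Simple payback period = initial cost / annual savings
Payback = 45554 / 1022
Payback = 44.57 years

44.57


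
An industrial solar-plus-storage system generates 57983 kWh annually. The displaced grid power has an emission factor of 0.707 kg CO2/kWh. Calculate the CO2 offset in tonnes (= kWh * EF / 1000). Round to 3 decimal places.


CO2 offset in kg = generation * emission_factor
CO2 offset = 57983 * 0.707 = 40993.98 kg
Convert to tonnes:
  CO2 offset = 40993.98 / 1000 = 40.994 tonnes

40.994


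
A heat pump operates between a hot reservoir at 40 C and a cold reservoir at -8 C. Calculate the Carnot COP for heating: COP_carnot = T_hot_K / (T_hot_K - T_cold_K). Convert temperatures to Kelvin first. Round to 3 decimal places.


Convert to Kelvin:
  T_hot = 40 + 273.15 = 313.15 K
  T_cold = -8 + 273.15 = 265.15 K
Apply Carnot COP formula:
  COP = T_hot_K / (T_hot_K - T_cold_K) = 313.15 / 48.0
  COP = 6.524

6.524


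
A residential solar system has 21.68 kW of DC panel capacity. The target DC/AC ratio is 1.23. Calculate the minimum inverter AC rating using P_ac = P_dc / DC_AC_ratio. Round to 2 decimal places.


The inverter AC capacity is determined by the DC/AC ratio.
Given: P_dc = 21.68 kW, DC/AC ratio = 1.23
P_ac = P_dc / ratio = 21.68 / 1.23
P_ac = 17.63 kW

17.63


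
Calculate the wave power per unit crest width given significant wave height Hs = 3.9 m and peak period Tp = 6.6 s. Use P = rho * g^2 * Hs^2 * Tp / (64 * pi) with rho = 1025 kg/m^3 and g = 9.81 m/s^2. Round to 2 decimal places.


Apply wave power formula:
  g^2 = 9.81^2 = 96.2361
  Hs^2 = 3.9^2 = 15.21
  Numerator = rho * g^2 * Hs^2 * Tp = 1025 * 96.2361 * 15.21 * 6.6 = 9902276.06
  Denominator = 64 * pi = 201.0619
  P = 9902276.06 / 201.0619 = 49249.88 W/m

49249.88


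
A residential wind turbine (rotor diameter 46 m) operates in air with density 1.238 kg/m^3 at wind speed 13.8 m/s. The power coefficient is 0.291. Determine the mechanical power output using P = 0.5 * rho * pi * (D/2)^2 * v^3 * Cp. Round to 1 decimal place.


Step 1 -- Compute swept area:
  A = pi * (D/2)^2 = pi * (46/2)^2 = 1661.9 m^2
Step 2 -- Apply wind power equation:
  P = 0.5 * rho * A * v^3 * Cp
  v^3 = 13.8^3 = 2628.072
  P = 0.5 * 1.238 * 1661.9 * 2628.072 * 0.291
  P = 786731.3 W

786731.3


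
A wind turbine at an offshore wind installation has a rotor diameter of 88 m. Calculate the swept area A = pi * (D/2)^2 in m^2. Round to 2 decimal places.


Compute the rotor radius:
  r = D / 2 = 88 / 2 = 44.0 m
Calculate swept area:
  A = pi * r^2 = pi * 44.0^2
  A = 6082.12 m^2

6082.12


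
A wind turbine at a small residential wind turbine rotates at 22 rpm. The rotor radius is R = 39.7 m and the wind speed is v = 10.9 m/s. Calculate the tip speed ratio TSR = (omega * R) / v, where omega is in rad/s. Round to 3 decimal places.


Convert rotational speed to rad/s:
  omega = 22 * 2 * pi / 60 = 2.3038 rad/s
Compute tip speed:
  v_tip = omega * R = 2.3038 * 39.7 = 91.462 m/s
Tip speed ratio:
  TSR = v_tip / v_wind = 91.462 / 10.9 = 8.391

8.391


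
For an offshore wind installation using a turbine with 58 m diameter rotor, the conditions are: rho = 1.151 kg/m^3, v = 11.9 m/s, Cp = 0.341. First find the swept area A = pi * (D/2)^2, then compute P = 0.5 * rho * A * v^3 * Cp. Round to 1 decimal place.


Step 1 -- Compute swept area:
  A = pi * (D/2)^2 = pi * (58/2)^2 = 2642.08 m^2
Step 2 -- Apply wind power equation:
  P = 0.5 * rho * A * v^3 * Cp
  v^3 = 11.9^3 = 1685.159
  P = 0.5 * 1.151 * 2642.08 * 1685.159 * 0.341
  P = 873748.5 W

873748.5


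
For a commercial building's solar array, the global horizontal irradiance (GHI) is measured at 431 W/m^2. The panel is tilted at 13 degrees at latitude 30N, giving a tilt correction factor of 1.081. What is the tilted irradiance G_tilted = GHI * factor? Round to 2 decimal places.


Identify the given values:
  GHI = 431 W/m^2, tilt correction factor = 1.081
Apply the formula G_tilted = GHI * factor:
  G_tilted = 431 * 1.081
  G_tilted = 465.91 W/m^2

465.91


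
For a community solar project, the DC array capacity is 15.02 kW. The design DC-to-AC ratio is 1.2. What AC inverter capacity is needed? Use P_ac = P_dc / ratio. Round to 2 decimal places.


The inverter AC capacity is determined by the DC/AC ratio.
Given: P_dc = 15.02 kW, DC/AC ratio = 1.2
P_ac = P_dc / ratio = 15.02 / 1.2
P_ac = 12.52 kW

12.52


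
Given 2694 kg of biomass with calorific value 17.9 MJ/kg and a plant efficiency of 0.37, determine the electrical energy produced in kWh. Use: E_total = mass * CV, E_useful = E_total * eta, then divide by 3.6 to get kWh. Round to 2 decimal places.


Total energy = mass * CV = 2694 * 17.9 = 48222.6 MJ
Useful energy = total * eta = 48222.6 * 0.37 = 17842.36 MJ
Convert to kWh: 17842.36 / 3.6
Useful energy = 4956.21 kWh

4956.21


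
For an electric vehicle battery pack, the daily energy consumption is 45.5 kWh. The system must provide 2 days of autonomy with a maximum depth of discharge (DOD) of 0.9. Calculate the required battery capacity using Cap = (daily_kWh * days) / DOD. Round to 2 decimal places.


Total energy needed = daily * days = 45.5 * 2 = 91.0 kWh
Account for depth of discharge:
  Cap = total_energy / DOD = 91.0 / 0.9
  Cap = 101.11 kWh

101.11


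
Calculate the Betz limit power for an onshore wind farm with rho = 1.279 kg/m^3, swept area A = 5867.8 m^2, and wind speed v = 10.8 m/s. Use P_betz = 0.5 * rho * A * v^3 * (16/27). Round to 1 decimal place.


The Betz coefficient Cp_max = 16/27 = 0.5926
v^3 = 10.8^3 = 1259.712
P_betz = 0.5 * rho * A * v^3 * Cp_max
P_betz = 0.5 * 1.279 * 5867.8 * 1259.712 * 0.5926
P_betz = 2801195.0 W

2801195.0


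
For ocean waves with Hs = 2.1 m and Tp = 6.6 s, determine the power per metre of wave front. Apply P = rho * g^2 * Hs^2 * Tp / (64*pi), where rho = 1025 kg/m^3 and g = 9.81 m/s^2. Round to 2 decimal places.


Apply wave power formula:
  g^2 = 9.81^2 = 96.2361
  Hs^2 = 2.1^2 = 4.41
  Numerator = rho * g^2 * Hs^2 * Tp = 1025 * 96.2361 * 4.41 * 6.6 = 2871074.12
  Denominator = 64 * pi = 201.0619
  P = 2871074.12 / 201.0619 = 14279.55 W/m

14279.55


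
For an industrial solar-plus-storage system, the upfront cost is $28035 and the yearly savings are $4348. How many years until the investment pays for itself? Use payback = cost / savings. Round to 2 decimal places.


Simple payback period = initial cost / annual savings
Payback = 28035 / 4348
Payback = 6.45 years

6.45


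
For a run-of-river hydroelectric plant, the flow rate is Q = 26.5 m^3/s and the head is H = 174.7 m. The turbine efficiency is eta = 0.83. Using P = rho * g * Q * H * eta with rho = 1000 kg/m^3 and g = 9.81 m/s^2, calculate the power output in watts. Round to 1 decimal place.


Apply the hydropower formula P = rho * g * Q * H * eta
rho * g = 1000 * 9.81 = 9810.0
P = 9810.0 * 26.5 * 174.7 * 0.83
P = 37695185.0 W

37695185.0


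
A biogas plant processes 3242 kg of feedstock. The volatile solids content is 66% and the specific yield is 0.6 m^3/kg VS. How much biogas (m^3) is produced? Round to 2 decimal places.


Compute volatile solids:
  VS = mass * VS_fraction = 3242 * 0.66 = 2139.72 kg
Calculate biogas volume:
  Biogas = VS * specific_yield = 2139.72 * 0.6
  Biogas = 1283.83 m^3

1283.83


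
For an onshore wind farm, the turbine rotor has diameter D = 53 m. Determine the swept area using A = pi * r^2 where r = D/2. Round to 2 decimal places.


Compute the rotor radius:
  r = D / 2 = 53 / 2 = 26.5 m
Calculate swept area:
  A = pi * r^2 = pi * 26.5^2
  A = 2206.18 m^2

2206.18


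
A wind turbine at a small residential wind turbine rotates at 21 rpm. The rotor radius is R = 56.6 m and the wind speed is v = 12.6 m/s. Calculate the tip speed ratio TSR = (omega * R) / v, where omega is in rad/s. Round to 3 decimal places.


Convert rotational speed to rad/s:
  omega = 21 * 2 * pi / 60 = 2.1991 rad/s
Compute tip speed:
  v_tip = omega * R = 2.1991 * 56.6 = 124.47 m/s
Tip speed ratio:
  TSR = v_tip / v_wind = 124.47 / 12.6 = 9.879

9.879


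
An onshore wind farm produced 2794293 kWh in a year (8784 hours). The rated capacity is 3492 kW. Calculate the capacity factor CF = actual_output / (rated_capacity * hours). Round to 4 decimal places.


Capacity factor = actual output / maximum possible output
Maximum possible = rated * hours = 3492 * 8784 = 30673728 kWh
CF = 2794293 / 30673728
CF = 0.0911

0.0911


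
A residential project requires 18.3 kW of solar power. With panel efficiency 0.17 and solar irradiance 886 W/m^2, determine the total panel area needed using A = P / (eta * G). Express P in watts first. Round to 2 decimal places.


Convert target power to watts: P = 18.3 * 1000 = 18300.0 W
Compute denominator: eta * G = 0.17 * 886 = 150.62
Required area A = P / (eta * G) = 18300.0 / 150.62
A = 121.50 m^2

121.50


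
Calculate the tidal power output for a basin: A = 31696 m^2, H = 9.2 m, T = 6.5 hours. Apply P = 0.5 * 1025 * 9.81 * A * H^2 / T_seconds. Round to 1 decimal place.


Convert period to seconds: T = 6.5 * 3600 = 23400.0 s
H^2 = 9.2^2 = 84.64
P = 0.5 * rho * g * A * H^2 / T
P = 0.5 * 1025 * 9.81 * 31696 * 84.64 / 23400.0
P = 576404.2 W

576404.2


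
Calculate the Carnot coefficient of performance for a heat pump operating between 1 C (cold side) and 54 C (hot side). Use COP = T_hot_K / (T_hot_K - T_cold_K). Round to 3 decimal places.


Convert to Kelvin:
  T_hot = 54 + 273.15 = 327.15 K
  T_cold = 1 + 273.15 = 274.15 K
Apply Carnot COP formula:
  COP = T_hot_K / (T_hot_K - T_cold_K) = 327.15 / 53.0
  COP = 6.173

6.173


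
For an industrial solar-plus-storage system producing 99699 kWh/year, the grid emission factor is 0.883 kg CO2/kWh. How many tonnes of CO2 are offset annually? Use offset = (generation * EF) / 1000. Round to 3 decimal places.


CO2 offset in kg = generation * emission_factor
CO2 offset = 99699 * 0.883 = 88034.22 kg
Convert to tonnes:
  CO2 offset = 88034.22 / 1000 = 88.034 tonnes

88.034


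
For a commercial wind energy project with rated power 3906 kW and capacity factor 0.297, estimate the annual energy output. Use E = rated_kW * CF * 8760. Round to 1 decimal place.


Annual energy = rated_kW * capacity_factor * hours_per_year
Given: P_rated = 3906 kW, CF = 0.297, hours = 8760
E = 3906 * 0.297 * 8760
E = 10162318.3 kWh

10162318.3


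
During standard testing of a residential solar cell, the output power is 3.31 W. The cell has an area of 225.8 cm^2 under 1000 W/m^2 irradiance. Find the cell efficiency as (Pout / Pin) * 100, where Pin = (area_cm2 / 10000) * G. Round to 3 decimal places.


First compute the input power:
  Pin = area_cm2 / 10000 * G = 225.8 / 10000 * 1000 = 22.58 W
Then compute efficiency:
  Efficiency = (Pout / Pin) * 100 = (3.31 / 22.58) * 100
  Efficiency = 14.659%

14.659


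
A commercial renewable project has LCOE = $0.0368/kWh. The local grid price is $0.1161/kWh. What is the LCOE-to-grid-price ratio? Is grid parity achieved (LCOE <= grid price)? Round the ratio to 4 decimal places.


Compare LCOE to grid price:
  LCOE = $0.0368/kWh, Grid price = $0.1161/kWh
  Ratio = LCOE / grid_price = 0.0368 / 0.1161 = 0.3170
  Grid parity achieved (ratio <= 1)? yes

0.3170


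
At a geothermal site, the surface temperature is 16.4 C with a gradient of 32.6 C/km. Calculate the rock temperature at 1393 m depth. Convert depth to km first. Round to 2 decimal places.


Convert depth to km: 1393 / 1000 = 1.393 km
Temperature increase = gradient * depth_km = 32.6 * 1.393 = 45.41 C
Temperature at depth = T_surface + delta_T = 16.4 + 45.41
T = 61.81 C

61.81


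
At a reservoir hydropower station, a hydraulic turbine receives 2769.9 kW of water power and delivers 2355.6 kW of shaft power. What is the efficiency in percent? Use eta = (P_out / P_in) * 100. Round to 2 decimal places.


Turbine efficiency = (output power / input power) * 100
eta = (2355.6 / 2769.9) * 100
eta = 85.04%

85.04


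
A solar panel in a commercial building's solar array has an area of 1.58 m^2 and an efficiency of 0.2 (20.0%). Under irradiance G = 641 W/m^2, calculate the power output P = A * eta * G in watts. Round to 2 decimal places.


Use the solar power formula P = A * eta * G.
Given: A = 1.58 m^2, eta = 0.2, G = 641 W/m^2
P = 1.58 * 0.2 * 641
P = 202.56 W

202.56


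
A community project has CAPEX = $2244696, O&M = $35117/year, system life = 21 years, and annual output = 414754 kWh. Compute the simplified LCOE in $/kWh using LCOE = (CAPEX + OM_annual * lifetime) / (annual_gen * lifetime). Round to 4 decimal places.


Total cost = CAPEX + OM * lifetime = 2244696 + 35117 * 21 = 2244696 + 737457 = 2982153
Total generation = annual * lifetime = 414754 * 21 = 8709834 kWh
LCOE = 2982153 / 8709834
LCOE = 0.3424 $/kWh

0.3424


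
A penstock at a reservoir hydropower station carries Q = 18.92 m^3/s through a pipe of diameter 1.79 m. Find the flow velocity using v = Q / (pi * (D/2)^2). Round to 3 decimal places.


Compute pipe cross-sectional area:
  A = pi * (D/2)^2 = pi * (1.79/2)^2 = 2.5165 m^2
Calculate velocity:
  v = Q / A = 18.92 / 2.5165
  v = 7.518 m/s

7.518


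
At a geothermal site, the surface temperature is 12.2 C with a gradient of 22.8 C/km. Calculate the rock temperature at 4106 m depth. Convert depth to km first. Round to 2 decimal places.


Convert depth to km: 4106 / 1000 = 4.106 km
Temperature increase = gradient * depth_km = 22.8 * 4.106 = 93.62 C
Temperature at depth = T_surface + delta_T = 12.2 + 93.62
T = 105.82 C

105.82


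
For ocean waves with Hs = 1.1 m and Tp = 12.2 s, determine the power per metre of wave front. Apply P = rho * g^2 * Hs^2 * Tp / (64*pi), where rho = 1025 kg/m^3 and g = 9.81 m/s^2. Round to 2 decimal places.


Apply wave power formula:
  g^2 = 9.81^2 = 96.2361
  Hs^2 = 1.1^2 = 1.21
  Numerator = rho * g^2 * Hs^2 * Tp = 1025 * 96.2361 * 1.21 * 12.2 = 1456153.24
  Denominator = 64 * pi = 201.0619
  P = 1456153.24 / 201.0619 = 7242.31 W/m

7242.31


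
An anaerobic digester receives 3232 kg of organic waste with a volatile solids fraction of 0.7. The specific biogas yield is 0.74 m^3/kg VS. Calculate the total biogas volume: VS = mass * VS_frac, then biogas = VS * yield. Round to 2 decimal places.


Compute volatile solids:
  VS = mass * VS_fraction = 3232 * 0.7 = 2262.4 kg
Calculate biogas volume:
  Biogas = VS * specific_yield = 2262.4 * 0.74
  Biogas = 1674.18 m^3

1674.18


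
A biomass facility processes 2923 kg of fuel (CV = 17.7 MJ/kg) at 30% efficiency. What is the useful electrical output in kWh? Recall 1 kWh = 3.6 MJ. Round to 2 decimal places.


Total energy = mass * CV = 2923 * 17.7 = 51737.1 MJ
Useful energy = total * eta = 51737.1 * 0.3 = 15521.13 MJ
Convert to kWh: 15521.13 / 3.6
Useful energy = 4311.43 kWh

4311.43


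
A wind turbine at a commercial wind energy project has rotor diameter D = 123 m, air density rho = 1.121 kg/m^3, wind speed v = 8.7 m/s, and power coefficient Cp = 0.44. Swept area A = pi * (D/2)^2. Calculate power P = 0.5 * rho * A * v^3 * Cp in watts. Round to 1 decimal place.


Step 1 -- Compute swept area:
  A = pi * (D/2)^2 = pi * (123/2)^2 = 11882.29 m^2
Step 2 -- Apply wind power equation:
  P = 0.5 * rho * A * v^3 * Cp
  v^3 = 8.7^3 = 658.503
  P = 0.5 * 1.121 * 11882.29 * 658.503 * 0.44
  P = 1929683.8 W

1929683.8


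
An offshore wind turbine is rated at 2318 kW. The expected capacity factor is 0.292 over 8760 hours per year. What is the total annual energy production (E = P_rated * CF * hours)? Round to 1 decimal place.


Annual energy = rated_kW * capacity_factor * hours_per_year
Given: P_rated = 2318 kW, CF = 0.292, hours = 8760
E = 2318 * 0.292 * 8760
E = 5929258.6 kWh

5929258.6


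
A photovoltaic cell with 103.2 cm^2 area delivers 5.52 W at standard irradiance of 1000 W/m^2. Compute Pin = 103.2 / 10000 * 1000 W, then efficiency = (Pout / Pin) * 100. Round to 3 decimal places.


First compute the input power:
  Pin = area_cm2 / 10000 * G = 103.2 / 10000 * 1000 = 10.32 W
Then compute efficiency:
  Efficiency = (Pout / Pin) * 100 = (5.52 / 10.32) * 100
  Efficiency = 53.488%

53.488


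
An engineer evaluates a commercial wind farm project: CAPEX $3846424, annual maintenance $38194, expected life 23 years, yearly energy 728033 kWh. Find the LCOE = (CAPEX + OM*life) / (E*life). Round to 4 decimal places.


Total cost = CAPEX + OM * lifetime = 3846424 + 38194 * 23 = 3846424 + 878462 = 4724886
Total generation = annual * lifetime = 728033 * 23 = 16744759 kWh
LCOE = 4724886 / 16744759
LCOE = 0.2822 $/kWh

0.2822


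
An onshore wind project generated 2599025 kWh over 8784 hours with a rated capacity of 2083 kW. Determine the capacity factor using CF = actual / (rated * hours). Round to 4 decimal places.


Capacity factor = actual output / maximum possible output
Maximum possible = rated * hours = 2083 * 8784 = 18297072 kWh
CF = 2599025 / 18297072
CF = 0.1420

0.1420


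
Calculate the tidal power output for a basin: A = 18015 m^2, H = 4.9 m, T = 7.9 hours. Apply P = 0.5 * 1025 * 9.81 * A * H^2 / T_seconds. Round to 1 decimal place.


Convert period to seconds: T = 7.9 * 3600 = 28440.0 s
H^2 = 4.9^2 = 24.01
P = 0.5 * rho * g * A * H^2 / T
P = 0.5 * 1025 * 9.81 * 18015 * 24.01 / 28440.0
P = 76464.5 W

76464.5


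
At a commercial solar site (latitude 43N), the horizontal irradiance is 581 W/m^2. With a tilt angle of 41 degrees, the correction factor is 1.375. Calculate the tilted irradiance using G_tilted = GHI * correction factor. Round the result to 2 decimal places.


Identify the given values:
  GHI = 581 W/m^2, tilt correction factor = 1.375
Apply the formula G_tilted = GHI * factor:
  G_tilted = 581 * 1.375
  G_tilted = 798.88 W/m^2

798.88


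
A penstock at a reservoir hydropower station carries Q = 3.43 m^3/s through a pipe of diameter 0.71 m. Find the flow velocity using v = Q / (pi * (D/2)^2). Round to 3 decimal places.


Compute pipe cross-sectional area:
  A = pi * (D/2)^2 = pi * (0.71/2)^2 = 0.3959 m^2
Calculate velocity:
  v = Q / A = 3.43 / 0.3959
  v = 8.663 m/s

8.663


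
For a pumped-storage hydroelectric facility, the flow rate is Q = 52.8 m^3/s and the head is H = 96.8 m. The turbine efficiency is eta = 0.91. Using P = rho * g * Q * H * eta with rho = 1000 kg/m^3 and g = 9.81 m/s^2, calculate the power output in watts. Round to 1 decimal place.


Apply the hydropower formula P = rho * g * Q * H * eta
rho * g = 1000 * 9.81 = 9810.0
P = 9810.0 * 52.8 * 96.8 * 0.91
P = 45626765.2 W

45626765.2


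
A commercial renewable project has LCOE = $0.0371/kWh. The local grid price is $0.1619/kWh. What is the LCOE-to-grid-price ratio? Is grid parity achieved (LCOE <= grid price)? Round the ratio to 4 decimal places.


Compare LCOE to grid price:
  LCOE = $0.0371/kWh, Grid price = $0.1619/kWh
  Ratio = LCOE / grid_price = 0.0371 / 0.1619 = 0.2292
  Grid parity achieved (ratio <= 1)? yes

0.2292


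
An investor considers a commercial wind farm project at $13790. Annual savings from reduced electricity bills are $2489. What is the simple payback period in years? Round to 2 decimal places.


Simple payback period = initial cost / annual savings
Payback = 13790 / 2489
Payback = 5.54 years

5.54


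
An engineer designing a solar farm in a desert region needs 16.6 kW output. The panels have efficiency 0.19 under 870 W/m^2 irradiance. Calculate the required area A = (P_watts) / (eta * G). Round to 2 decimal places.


Convert target power to watts: P = 16.6 * 1000 = 16600.0 W
Compute denominator: eta * G = 0.19 * 870 = 165.3
Required area A = P / (eta * G) = 16600.0 / 165.3
A = 100.42 m^2

100.42


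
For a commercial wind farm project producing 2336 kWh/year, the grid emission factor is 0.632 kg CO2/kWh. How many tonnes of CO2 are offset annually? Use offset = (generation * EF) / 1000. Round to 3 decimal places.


CO2 offset in kg = generation * emission_factor
CO2 offset = 2336 * 0.632 = 1476.35 kg
Convert to tonnes:
  CO2 offset = 1476.35 / 1000 = 1.476 tonnes

1.476


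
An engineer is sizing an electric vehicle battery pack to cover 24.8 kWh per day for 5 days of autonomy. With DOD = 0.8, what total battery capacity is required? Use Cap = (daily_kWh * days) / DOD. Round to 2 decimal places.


Total energy needed = daily * days = 24.8 * 5 = 124.0 kWh
Account for depth of discharge:
  Cap = total_energy / DOD = 124.0 / 0.8
  Cap = 155.00 kWh

155.00


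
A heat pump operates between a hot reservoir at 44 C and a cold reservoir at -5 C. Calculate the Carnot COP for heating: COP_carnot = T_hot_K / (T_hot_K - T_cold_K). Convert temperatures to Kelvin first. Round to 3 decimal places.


Convert to Kelvin:
  T_hot = 44 + 273.15 = 317.15 K
  T_cold = -5 + 273.15 = 268.15 K
Apply Carnot COP formula:
  COP = T_hot_K / (T_hot_K - T_cold_K) = 317.15 / 49.0
  COP = 6.472

6.472


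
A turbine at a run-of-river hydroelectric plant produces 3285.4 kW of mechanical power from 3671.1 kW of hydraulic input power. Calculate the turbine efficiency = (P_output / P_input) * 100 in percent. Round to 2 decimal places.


Turbine efficiency = (output power / input power) * 100
eta = (3285.4 / 3671.1) * 100
eta = 89.49%

89.49
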